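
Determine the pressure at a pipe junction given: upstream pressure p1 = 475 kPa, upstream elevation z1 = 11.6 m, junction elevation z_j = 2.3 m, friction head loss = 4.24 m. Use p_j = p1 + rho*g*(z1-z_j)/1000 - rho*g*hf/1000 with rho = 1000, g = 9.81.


Junction pressure: p_j = p1 + rho*g*(z1 - z_j)/1000 - rho*g*hf/1000.
Elevation term = 1000*9.81*(11.6 - 2.3)/1000 = 91.233 kPa.
Friction term = 1000*9.81*4.24/1000 = 41.594 kPa.
p_j = 475 + 91.233 - 41.594 = 524.64 kPa.

524.64


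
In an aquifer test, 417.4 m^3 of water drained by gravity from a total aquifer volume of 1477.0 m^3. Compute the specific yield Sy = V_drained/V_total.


Specific yield Sy = Volume drained / Total volume.
Sy = 417.4 / 1477.0
   = 0.2826.

0.2826


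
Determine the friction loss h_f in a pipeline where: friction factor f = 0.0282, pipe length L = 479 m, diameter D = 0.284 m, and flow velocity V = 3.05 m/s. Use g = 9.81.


Darcy-Weisbach equation: h_f = f * (L/D) * V^2/(2g).
f * L/D = 0.0282 * 479/0.284 = 47.5627.
V^2/(2g) = 3.05^2 / (2*9.81) = 9.3025 / 19.62 = 0.4741 m.
h_f = 47.5627 * 0.4741 = 22.551 m.

22.551


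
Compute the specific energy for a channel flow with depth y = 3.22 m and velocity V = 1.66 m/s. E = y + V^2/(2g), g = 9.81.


Specific energy E = y + V^2/(2g).
Velocity head = V^2/(2g) = 1.66^2 / (2*9.81) = 2.7556 / 19.62 = 0.1404 m.
E = 3.22 + 0.1404 = 3.3604 m.

3.3604


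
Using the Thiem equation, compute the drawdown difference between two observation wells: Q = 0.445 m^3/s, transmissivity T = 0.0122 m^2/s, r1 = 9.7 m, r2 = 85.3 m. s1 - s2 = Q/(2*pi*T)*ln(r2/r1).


Thiem equation: s1 - s2 = Q/(2*pi*T) * ln(r2/r1).
ln(r2/r1) = ln(85.3/9.7) = 2.174.
Q/(2*pi*T) = 0.445 / (2*pi*0.0122) = 0.445 / 0.0767 = 5.8052.
s1 - s2 = 5.8052 * 2.174 = 12.6209 m.

12.6209


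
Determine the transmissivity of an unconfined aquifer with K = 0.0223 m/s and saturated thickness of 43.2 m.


Transmissivity is defined as T = K * h.
T = 0.0223 * 43.2
  = 0.9634 m^2/s.

0.9634


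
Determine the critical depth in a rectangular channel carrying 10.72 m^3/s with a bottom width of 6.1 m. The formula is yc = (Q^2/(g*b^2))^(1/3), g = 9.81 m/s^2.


Using yc = (Q^2 / (g * b^2))^(1/3):
Q^2 = 10.72^2 = 114.92.
g * b^2 = 9.81 * 6.1^2 = 9.81 * 37.21 = 365.03.
Q^2 / (g*b^2) = 114.92 / 365.03 = 0.3148.
yc = 0.3148^(1/3) = 0.6803 m.

0.6803


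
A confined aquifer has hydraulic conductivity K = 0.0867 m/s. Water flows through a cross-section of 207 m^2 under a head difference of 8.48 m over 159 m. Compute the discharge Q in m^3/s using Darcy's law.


Darcy's law: Q = K * A * i, where i = dh/L.
Hydraulic gradient i = 8.48 / 159 = 0.053333.
Q = 0.0867 * 207 * 0.053333
  = 0.9572 m^3/s.

0.9572


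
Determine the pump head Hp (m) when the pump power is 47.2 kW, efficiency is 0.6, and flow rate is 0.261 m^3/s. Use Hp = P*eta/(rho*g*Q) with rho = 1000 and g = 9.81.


Pump head formula: Hp = P * eta / (rho * g * Q).
Numerator: P * eta = 47.2 * 1000 * 0.6 = 28320.0 W.
Denominator: rho * g * Q = 1000 * 9.81 * 0.261 = 2560.41.
Hp = 28320.0 / 2560.41 = 11.06 m.

11.06


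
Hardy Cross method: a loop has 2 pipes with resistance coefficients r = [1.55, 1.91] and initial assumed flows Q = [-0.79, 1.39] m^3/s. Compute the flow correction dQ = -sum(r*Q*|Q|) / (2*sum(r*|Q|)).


Numerator terms (r*Q*|Q|): 1.55*-0.79*|-0.79| = -0.9674; 1.91*1.39*|1.39| = 3.6903.
Sum of numerator = 2.723.
Denominator terms (r*|Q|): 1.55*|-0.79| = 1.2245; 1.91*|1.39| = 2.6549.
2 * sum of denominator = 2 * 3.8794 = 7.7588.
dQ = -2.723 / 7.7588 = -0.351 m^3/s.

-0.351


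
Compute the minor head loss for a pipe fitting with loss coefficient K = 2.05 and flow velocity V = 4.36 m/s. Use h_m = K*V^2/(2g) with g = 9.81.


Minor loss formula: h_m = K * V^2/(2g).
V^2 = 4.36^2 = 19.0096.
V^2/(2g) = 19.0096 / 19.62 = 0.9689 m.
h_m = 2.05 * 0.9689 = 1.9862 m.

1.9862


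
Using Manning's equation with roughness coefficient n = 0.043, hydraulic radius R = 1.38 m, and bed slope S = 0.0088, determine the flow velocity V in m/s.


Manning's equation gives V = (1/n) * R^(2/3) * S^(1/2).
First, compute R^(2/3) = 1.38^(2/3) = 1.2395.
Next, S^(1/2) = 0.0088^(1/2) = 0.093808.
Then 1/n = 1/0.043 = 23.26.
V = 23.26 * 1.2395 * 0.093808 = 2.7041 m/s.

2.7041


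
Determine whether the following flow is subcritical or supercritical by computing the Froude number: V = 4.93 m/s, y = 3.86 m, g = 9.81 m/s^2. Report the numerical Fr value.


The Froude number is defined as Fr = V / sqrt(g*y).
g*y = 9.81 * 3.86 = 37.8666.
sqrt(g*y) = sqrt(37.8666) = 6.1536.
Fr = 4.93 / 6.1536 = 0.8012.
Since Fr < 1, the flow is subcritical.

0.8012


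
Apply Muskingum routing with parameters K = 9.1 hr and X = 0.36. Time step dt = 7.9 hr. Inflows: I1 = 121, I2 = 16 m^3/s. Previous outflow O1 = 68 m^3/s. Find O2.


Muskingum coefficients:
denom = 2*K*(1-X) + dt = 2*9.1*(1-0.36) + 7.9 = 19.548.
C0 = (dt - 2*K*X)/denom = (7.9 - 2*9.1*0.36)/19.548 = 0.069.
C1 = (dt + 2*K*X)/denom = (7.9 + 2*9.1*0.36)/19.548 = 0.7393.
C2 = (2*K*(1-X) - dt)/denom = 0.1917.
O2 = C0*I2 + C1*I1 + C2*O1
   = 0.069*16 + 0.7393*121 + 0.1917*68
   = 103.6 m^3/s.

103.6


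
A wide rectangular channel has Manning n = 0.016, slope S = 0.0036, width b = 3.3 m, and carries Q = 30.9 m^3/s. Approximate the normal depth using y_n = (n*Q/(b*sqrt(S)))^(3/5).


We use the wide-channel approximation y_n = (n*Q/(b*sqrt(S)))^(3/5).
sqrt(S) = sqrt(0.0036) = 0.06.
Numerator: n*Q = 0.016 * 30.9 = 0.4944.
Denominator: b*sqrt(S) = 3.3 * 0.06 = 0.198.
arg = 2.497.
y_n = 2.497^(3/5) = 1.7316 m.

1.7316


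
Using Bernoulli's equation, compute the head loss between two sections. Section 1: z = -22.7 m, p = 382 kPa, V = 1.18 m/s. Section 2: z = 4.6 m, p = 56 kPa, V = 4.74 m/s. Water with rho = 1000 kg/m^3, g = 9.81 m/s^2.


Total head at each section: H = z + p/(rho*g) + V^2/(2g).
H1 = -22.7 + 382*1000/(1000*9.81) + 1.18^2/(2*9.81)
   = -22.7 + 38.94 + 0.071
   = 16.311 m.
H2 = 4.6 + 56*1000/(1000*9.81) + 4.74^2/(2*9.81)
   = 4.6 + 5.708 + 1.1451
   = 11.454 m.
h_L = H1 - H2 = 16.311 - 11.454 = 4.857 m.

4.857


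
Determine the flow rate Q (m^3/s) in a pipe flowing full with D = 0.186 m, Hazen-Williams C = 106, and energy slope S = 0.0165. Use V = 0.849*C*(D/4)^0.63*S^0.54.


For a full circular pipe, R = D/4 = 0.186/4 = 0.0465 m.
V = 0.849 * 106 * 0.0465^0.63 * 0.0165^0.54
  = 0.849 * 106 * 0.144709 * 0.109004
  = 1.4195 m/s.
Pipe area A = pi*D^2/4 = pi*0.186^2/4 = 0.0272 m^2.
Q = A * V = 0.0272 * 1.4195 = 0.0386 m^3/s.

0.0386


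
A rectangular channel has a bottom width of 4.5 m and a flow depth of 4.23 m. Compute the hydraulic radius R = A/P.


For a rectangular section:
Flow area A = b * y = 4.5 * 4.23 = 19.04 m^2.
Wetted perimeter P = b + 2y = 4.5 + 2*4.23 = 12.96 m.
Hydraulic radius R = A/P = 19.04 / 12.96 = 1.4688 m.

1.4688


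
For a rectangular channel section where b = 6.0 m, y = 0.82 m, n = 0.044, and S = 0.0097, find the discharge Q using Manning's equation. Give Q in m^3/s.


For a rectangular channel, the cross-sectional area A = b * y = 6.0 * 0.82 = 4.92 m^2.
The wetted perimeter P = b + 2y = 6.0 + 2*0.82 = 7.64 m.
Hydraulic radius R = A/P = 4.92/7.64 = 0.644 m.
Velocity V = (1/n)*R^(2/3)*S^(1/2) = (1/0.044)*0.644^(2/3)*0.0097^(1/2) = 1.6692 m/s.
Discharge Q = A * V = 4.92 * 1.6692 = 8.213 m^3/s.

8.213


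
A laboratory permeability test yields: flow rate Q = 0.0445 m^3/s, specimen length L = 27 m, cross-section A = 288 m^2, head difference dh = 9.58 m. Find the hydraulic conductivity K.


From K = Q*L / (A*dh):
Numerator: Q*L = 0.0445 * 27 = 1.2015.
Denominator: A*dh = 288 * 9.58 = 2759.04.
K = 1.2015 / 2759.04 = 0.000435 m/s.

0.000435


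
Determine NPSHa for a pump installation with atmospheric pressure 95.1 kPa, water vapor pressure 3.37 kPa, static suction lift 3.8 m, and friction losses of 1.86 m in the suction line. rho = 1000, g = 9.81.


NPSHa = p_atm/(rho*g) - z_s - hf_s - p_vap/(rho*g).
p_atm/(rho*g) = 95.1*1000 / (1000*9.81) = 9.694 m.
p_vap/(rho*g) = 3.37*1000 / (1000*9.81) = 0.344 m.
NPSHa = 9.694 - 3.8 - 1.86 - 0.344
      = 3.69 m.

3.69


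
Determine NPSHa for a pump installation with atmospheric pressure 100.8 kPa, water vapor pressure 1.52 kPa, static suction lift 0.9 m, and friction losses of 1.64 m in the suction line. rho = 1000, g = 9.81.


NPSHa = p_atm/(rho*g) - z_s - hf_s - p_vap/(rho*g).
p_atm/(rho*g) = 100.8*1000 / (1000*9.81) = 10.275 m.
p_vap/(rho*g) = 1.52*1000 / (1000*9.81) = 0.155 m.
NPSHa = 10.275 - 0.9 - 1.64 - 0.155
      = 7.58 m.

7.58


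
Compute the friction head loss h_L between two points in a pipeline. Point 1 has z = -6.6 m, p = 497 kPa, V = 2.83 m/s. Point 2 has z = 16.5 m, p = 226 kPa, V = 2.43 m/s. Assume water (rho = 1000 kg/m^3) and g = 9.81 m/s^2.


Total head at each section: H = z + p/(rho*g) + V^2/(2g).
H1 = -6.6 + 497*1000/(1000*9.81) + 2.83^2/(2*9.81)
   = -6.6 + 50.663 + 0.4082
   = 44.471 m.
H2 = 16.5 + 226*1000/(1000*9.81) + 2.43^2/(2*9.81)
   = 16.5 + 23.038 + 0.301
   = 39.839 m.
h_L = H1 - H2 = 44.471 - 39.839 = 4.632 m.

4.632


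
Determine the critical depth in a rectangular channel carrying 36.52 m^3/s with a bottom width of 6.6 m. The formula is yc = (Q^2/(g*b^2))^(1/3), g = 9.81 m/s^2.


Using yc = (Q^2 / (g * b^2))^(1/3):
Q^2 = 36.52^2 = 1333.71.
g * b^2 = 9.81 * 6.6^2 = 9.81 * 43.56 = 427.32.
Q^2 / (g*b^2) = 1333.71 / 427.32 = 3.1211.
yc = 3.1211^(1/3) = 1.4614 m.

1.4614


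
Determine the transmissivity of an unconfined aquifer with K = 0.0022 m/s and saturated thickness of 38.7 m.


Transmissivity is defined as T = K * h.
T = 0.0022 * 38.7
  = 0.0851 m^2/s.

0.0851


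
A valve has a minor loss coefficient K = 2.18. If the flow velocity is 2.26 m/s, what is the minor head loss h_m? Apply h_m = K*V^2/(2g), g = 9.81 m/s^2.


Minor loss formula: h_m = K * V^2/(2g).
V^2 = 2.26^2 = 5.1076.
V^2/(2g) = 5.1076 / 19.62 = 0.2603 m.
h_m = 2.18 * 0.2603 = 0.5675 m.

0.5675


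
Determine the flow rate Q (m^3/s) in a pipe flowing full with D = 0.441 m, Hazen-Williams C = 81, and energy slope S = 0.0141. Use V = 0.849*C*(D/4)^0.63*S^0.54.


For a full circular pipe, R = D/4 = 0.441/4 = 0.1103 m.
V = 0.849 * 81 * 0.1103^0.63 * 0.0141^0.54
  = 0.849 * 81 * 0.249286 * 0.100133
  = 1.7166 m/s.
Pipe area A = pi*D^2/4 = pi*0.441^2/4 = 0.1527 m^2.
Q = A * V = 0.1527 * 1.7166 = 0.2622 m^3/s.

0.2622


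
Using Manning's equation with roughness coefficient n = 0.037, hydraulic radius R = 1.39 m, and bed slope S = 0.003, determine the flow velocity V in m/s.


Manning's equation gives V = (1/n) * R^(2/3) * S^(1/2).
First, compute R^(2/3) = 1.39^(2/3) = 1.2455.
Next, S^(1/2) = 0.003^(1/2) = 0.054772.
Then 1/n = 1/0.037 = 27.03.
V = 27.03 * 1.2455 * 0.054772 = 1.8438 m/s.

1.8438


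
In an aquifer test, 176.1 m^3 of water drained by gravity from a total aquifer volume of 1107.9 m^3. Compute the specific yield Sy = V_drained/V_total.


Specific yield Sy = Volume drained / Total volume.
Sy = 176.1 / 1107.9
   = 0.1589.

0.1589


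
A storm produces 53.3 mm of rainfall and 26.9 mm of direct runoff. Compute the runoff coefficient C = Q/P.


The runoff coefficient C = runoff depth / rainfall depth.
C = 26.9 / 53.3
  = 0.5047.

0.5047


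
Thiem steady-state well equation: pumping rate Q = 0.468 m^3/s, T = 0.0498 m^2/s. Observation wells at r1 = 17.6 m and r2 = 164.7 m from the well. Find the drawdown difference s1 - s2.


Thiem equation: s1 - s2 = Q/(2*pi*T) * ln(r2/r1).
ln(r2/r1) = ln(164.7/17.6) = 2.2362.
Q/(2*pi*T) = 0.468 / (2*pi*0.0498) = 0.468 / 0.3129 = 1.4957.
s1 - s2 = 1.4957 * 2.2362 = 3.3447 m.

3.3447


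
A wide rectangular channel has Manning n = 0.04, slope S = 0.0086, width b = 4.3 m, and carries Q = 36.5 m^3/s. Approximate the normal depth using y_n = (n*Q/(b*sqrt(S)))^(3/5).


We use the wide-channel approximation y_n = (n*Q/(b*sqrt(S)))^(3/5).
sqrt(S) = sqrt(0.0086) = 0.092736.
Numerator: n*Q = 0.04 * 36.5 = 1.46.
Denominator: b*sqrt(S) = 4.3 * 0.092736 = 0.398765.
arg = 3.6613.
y_n = 3.6613^(3/5) = 2.1786 m.

2.1786


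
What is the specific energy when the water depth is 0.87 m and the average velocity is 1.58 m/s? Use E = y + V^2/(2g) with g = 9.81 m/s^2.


Specific energy E = y + V^2/(2g).
Velocity head = V^2/(2g) = 1.58^2 / (2*9.81) = 2.4964 / 19.62 = 0.1272 m.
E = 0.87 + 0.1272 = 0.9972 m.

0.9972


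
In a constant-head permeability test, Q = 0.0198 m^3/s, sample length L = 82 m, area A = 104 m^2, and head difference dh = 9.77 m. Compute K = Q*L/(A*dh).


From K = Q*L / (A*dh):
Numerator: Q*L = 0.0198 * 82 = 1.6236.
Denominator: A*dh = 104 * 9.77 = 1016.08.
K = 1.6236 / 1016.08 = 0.001598 m/s.

0.001598


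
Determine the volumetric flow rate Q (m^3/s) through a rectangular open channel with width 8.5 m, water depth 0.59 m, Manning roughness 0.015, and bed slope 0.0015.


For a rectangular channel, the cross-sectional area A = b * y = 8.5 * 0.59 = 5.01 m^2.
The wetted perimeter P = b + 2y = 8.5 + 2*0.59 = 9.68 m.
Hydraulic radius R = A/P = 5.01/9.68 = 0.5181 m.
Velocity V = (1/n)*R^(2/3)*S^(1/2) = (1/0.015)*0.5181^(2/3)*0.0015^(1/2) = 1.6655 m/s.
Discharge Q = A * V = 5.01 * 1.6655 = 8.353 m^3/s.

8.353


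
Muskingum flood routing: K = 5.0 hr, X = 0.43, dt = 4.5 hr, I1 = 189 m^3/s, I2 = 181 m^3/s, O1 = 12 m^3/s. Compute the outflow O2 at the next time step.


Muskingum coefficients:
denom = 2*K*(1-X) + dt = 2*5.0*(1-0.43) + 4.5 = 10.2.
C0 = (dt - 2*K*X)/denom = (4.5 - 2*5.0*0.43)/10.2 = 0.0196.
C1 = (dt + 2*K*X)/denom = (4.5 + 2*5.0*0.43)/10.2 = 0.8627.
C2 = (2*K*(1-X) - dt)/denom = 0.1176.
O2 = C0*I2 + C1*I1 + C2*O1
   = 0.0196*181 + 0.8627*189 + 0.1176*12
   = 168.02 m^3/s.

168.02


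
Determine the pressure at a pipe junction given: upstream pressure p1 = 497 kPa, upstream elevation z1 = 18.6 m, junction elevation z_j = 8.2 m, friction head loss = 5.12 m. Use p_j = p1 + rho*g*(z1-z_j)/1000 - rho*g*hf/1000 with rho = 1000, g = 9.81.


Junction pressure: p_j = p1 + rho*g*(z1 - z_j)/1000 - rho*g*hf/1000.
Elevation term = 1000*9.81*(18.6 - 8.2)/1000 = 102.024 kPa.
Friction term = 1000*9.81*5.12/1000 = 50.227 kPa.
p_j = 497 + 102.024 - 50.227 = 548.8 kPa.

548.8


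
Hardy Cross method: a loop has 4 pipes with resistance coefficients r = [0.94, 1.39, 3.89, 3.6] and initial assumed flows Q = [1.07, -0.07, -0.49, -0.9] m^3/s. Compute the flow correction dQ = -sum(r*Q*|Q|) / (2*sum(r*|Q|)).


Numerator terms (r*Q*|Q|): 0.94*1.07*|1.07| = 1.0762; 1.39*-0.07*|-0.07| = -0.0068; 3.89*-0.49*|-0.49| = -0.934; 3.6*-0.9*|-0.9| = -2.916.
Sum of numerator = -2.7806.
Denominator terms (r*|Q|): 0.94*|1.07| = 1.0058; 1.39*|-0.07| = 0.0973; 3.89*|-0.49| = 1.9061; 3.6*|-0.9| = 3.24.
2 * sum of denominator = 2 * 6.2492 = 12.4984.
dQ = --2.7806 / 12.4984 = 0.2225 m^3/s.

0.2225


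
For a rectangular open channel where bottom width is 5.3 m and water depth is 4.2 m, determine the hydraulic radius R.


For a rectangular section:
Flow area A = b * y = 5.3 * 4.2 = 22.26 m^2.
Wetted perimeter P = b + 2y = 5.3 + 2*4.2 = 13.7 m.
Hydraulic radius R = A/P = 22.26 / 13.7 = 1.6248 m.

1.6248


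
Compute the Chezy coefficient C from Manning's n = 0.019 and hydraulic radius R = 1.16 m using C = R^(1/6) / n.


The Chezy coefficient relates to Manning's n through C = R^(1/6) / n.
R^(1/6) = 1.16^(1/6) = 1.025045.
C = 1.025045 / 0.019 = 53.95 m^(1/2)/s.

53.95


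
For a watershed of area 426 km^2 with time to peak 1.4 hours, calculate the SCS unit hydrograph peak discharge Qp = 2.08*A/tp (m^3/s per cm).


SCS formula: Qp = 2.08 * A / tp.
Qp = 2.08 * 426 / 1.4
   = 886.08 / 1.4
   = 632.91 m^3/s per cm.

632.91


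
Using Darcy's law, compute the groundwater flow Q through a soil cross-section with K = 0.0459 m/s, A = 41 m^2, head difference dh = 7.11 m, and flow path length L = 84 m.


Darcy's law: Q = K * A * i, where i = dh/L.
Hydraulic gradient i = 7.11 / 84 = 0.084643.
Q = 0.0459 * 41 * 0.084643
  = 0.1593 m^3/s.

0.1593


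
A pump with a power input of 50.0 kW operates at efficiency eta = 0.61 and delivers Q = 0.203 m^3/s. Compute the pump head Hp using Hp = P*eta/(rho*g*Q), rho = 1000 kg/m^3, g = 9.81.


Pump head formula: Hp = P * eta / (rho * g * Q).
Numerator: P * eta = 50.0 * 1000 * 0.61 = 30500.0 W.
Denominator: rho * g * Q = 1000 * 9.81 * 0.203 = 1991.43.
Hp = 30500.0 / 1991.43 = 15.32 m.

15.32


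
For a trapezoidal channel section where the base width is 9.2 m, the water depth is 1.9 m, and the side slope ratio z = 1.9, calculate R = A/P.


For a trapezoidal section with side slope z:
A = (b + z*y)*y = (9.2 + 1.9*1.9)*1.9 = 24.339 m^2.
P = b + 2*y*sqrt(1 + z^2) = 9.2 + 2*1.9*sqrt(1 + 1.9^2) = 17.359 m.
R = A/P = 24.339 / 17.359 = 1.4021 m.

1.4021


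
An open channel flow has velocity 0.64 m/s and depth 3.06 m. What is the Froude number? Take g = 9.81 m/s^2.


The Froude number is defined as Fr = V / sqrt(g*y).
g*y = 9.81 * 3.06 = 30.0186.
sqrt(g*y) = sqrt(30.0186) = 5.4789.
Fr = 0.64 / 5.4789 = 0.1168.

0.1168


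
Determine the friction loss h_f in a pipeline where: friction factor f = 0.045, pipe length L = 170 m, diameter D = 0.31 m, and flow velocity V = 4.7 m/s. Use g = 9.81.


Darcy-Weisbach equation: h_f = f * (L/D) * V^2/(2g).
f * L/D = 0.045 * 170/0.31 = 24.6774.
V^2/(2g) = 4.7^2 / (2*9.81) = 22.09 / 19.62 = 1.1259 m.
h_f = 24.6774 * 1.1259 = 27.784 m.

27.784


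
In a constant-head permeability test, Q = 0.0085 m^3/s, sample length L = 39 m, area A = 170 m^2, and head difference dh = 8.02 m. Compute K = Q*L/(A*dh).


From K = Q*L / (A*dh):
Numerator: Q*L = 0.0085 * 39 = 0.3315.
Denominator: A*dh = 170 * 8.02 = 1363.4.
K = 0.3315 / 1363.4 = 0.000243 m/s.

0.000243


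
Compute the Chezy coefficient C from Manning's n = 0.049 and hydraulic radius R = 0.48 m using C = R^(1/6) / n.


The Chezy coefficient relates to Manning's n through C = R^(1/6) / n.
R^(1/6) = 0.48^(1/6) = 0.884858.
C = 0.884858 / 0.049 = 18.06 m^(1/2)/s.

18.06


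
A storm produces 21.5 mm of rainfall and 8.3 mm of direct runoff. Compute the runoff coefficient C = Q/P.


The runoff coefficient C = runoff depth / rainfall depth.
C = 8.3 / 21.5
  = 0.386.

0.386


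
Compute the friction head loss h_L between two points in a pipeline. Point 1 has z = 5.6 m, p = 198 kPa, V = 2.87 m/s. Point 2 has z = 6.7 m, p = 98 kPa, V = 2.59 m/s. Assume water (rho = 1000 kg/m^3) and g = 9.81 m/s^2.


Total head at each section: H = z + p/(rho*g) + V^2/(2g).
H1 = 5.6 + 198*1000/(1000*9.81) + 2.87^2/(2*9.81)
   = 5.6 + 20.183 + 0.4198
   = 26.203 m.
H2 = 6.7 + 98*1000/(1000*9.81) + 2.59^2/(2*9.81)
   = 6.7 + 9.99 + 0.3419
   = 17.032 m.
h_L = H1 - H2 = 26.203 - 17.032 = 9.172 m.

9.172


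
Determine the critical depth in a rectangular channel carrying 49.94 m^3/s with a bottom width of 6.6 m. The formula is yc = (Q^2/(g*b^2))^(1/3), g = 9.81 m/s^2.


Using yc = (Q^2 / (g * b^2))^(1/3):
Q^2 = 49.94^2 = 2494.0.
g * b^2 = 9.81 * 6.6^2 = 9.81 * 43.56 = 427.32.
Q^2 / (g*b^2) = 2494.0 / 427.32 = 5.8364.
yc = 5.8364^(1/3) = 1.8004 m.

1.8004


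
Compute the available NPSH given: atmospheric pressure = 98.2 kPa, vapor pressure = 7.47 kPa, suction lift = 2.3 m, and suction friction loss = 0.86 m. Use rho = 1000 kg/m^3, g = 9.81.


NPSHa = p_atm/(rho*g) - z_s - hf_s - p_vap/(rho*g).
p_atm/(rho*g) = 98.2*1000 / (1000*9.81) = 10.01 m.
p_vap/(rho*g) = 7.47*1000 / (1000*9.81) = 0.761 m.
NPSHa = 10.01 - 2.3 - 0.86 - 0.761
      = 6.09 m.

6.09


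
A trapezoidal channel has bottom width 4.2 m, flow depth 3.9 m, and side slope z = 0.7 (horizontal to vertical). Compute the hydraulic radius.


For a trapezoidal section with side slope z:
A = (b + z*y)*y = (4.2 + 0.7*3.9)*3.9 = 27.027 m^2.
P = b + 2*y*sqrt(1 + z^2) = 4.2 + 2*3.9*sqrt(1 + 0.7^2) = 13.721 m.
R = A/P = 27.027 / 13.721 = 1.9697 m.

1.9697


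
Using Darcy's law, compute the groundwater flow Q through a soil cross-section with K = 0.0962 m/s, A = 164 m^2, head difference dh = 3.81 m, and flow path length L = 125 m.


Darcy's law: Q = K * A * i, where i = dh/L.
Hydraulic gradient i = 3.81 / 125 = 0.03048.
Q = 0.0962 * 164 * 0.03048
  = 0.4809 m^3/s.

0.4809


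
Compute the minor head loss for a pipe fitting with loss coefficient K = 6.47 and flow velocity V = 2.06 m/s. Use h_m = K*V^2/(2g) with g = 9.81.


Minor loss formula: h_m = K * V^2/(2g).
V^2 = 2.06^2 = 4.2436.
V^2/(2g) = 4.2436 / 19.62 = 0.2163 m.
h_m = 6.47 * 0.2163 = 1.3994 m.

1.3994


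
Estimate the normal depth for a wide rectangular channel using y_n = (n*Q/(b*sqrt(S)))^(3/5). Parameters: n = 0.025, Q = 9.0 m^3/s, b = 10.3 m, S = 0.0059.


We use the wide-channel approximation y_n = (n*Q/(b*sqrt(S)))^(3/5).
sqrt(S) = sqrt(0.0059) = 0.076811.
Numerator: n*Q = 0.025 * 9.0 = 0.225.
Denominator: b*sqrt(S) = 10.3 * 0.076811 = 0.791153.
arg = 0.2844.
y_n = 0.2844^(3/5) = 0.4703 m.

0.4703


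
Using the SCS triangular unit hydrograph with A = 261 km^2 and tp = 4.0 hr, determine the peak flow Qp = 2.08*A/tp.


SCS formula: Qp = 2.08 * A / tp.
Qp = 2.08 * 261 / 4.0
   = 542.88 / 4.0
   = 135.72 m^3/s per cm.

135.72


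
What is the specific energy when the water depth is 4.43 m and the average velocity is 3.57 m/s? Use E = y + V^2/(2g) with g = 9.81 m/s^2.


Specific energy E = y + V^2/(2g).
Velocity head = V^2/(2g) = 3.57^2 / (2*9.81) = 12.7449 / 19.62 = 0.6496 m.
E = 4.43 + 0.6496 = 5.0796 m.

5.0796


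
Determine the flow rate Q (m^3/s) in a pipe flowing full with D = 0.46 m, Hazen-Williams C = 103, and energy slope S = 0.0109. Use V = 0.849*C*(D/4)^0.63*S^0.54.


For a full circular pipe, R = D/4 = 0.46/4 = 0.115 m.
V = 0.849 * 103 * 0.115^0.63 * 0.0109^0.54
  = 0.849 * 103 * 0.256 * 0.087139
  = 1.9507 m/s.
Pipe area A = pi*D^2/4 = pi*0.46^2/4 = 0.1662 m^2.
Q = A * V = 0.1662 * 1.9507 = 0.3242 m^3/s.

0.3242


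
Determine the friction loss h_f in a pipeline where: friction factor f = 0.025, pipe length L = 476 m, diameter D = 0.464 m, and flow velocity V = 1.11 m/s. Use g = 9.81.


Darcy-Weisbach equation: h_f = f * (L/D) * V^2/(2g).
f * L/D = 0.025 * 476/0.464 = 25.6466.
V^2/(2g) = 1.11^2 / (2*9.81) = 1.2321 / 19.62 = 0.0628 m.
h_f = 25.6466 * 0.0628 = 1.611 m.

1.611


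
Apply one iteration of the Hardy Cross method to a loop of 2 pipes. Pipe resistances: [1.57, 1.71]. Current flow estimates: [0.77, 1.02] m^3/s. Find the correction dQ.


Numerator terms (r*Q*|Q|): 1.57*0.77*|0.77| = 0.9309; 1.71*1.02*|1.02| = 1.7791.
Sum of numerator = 2.7099.
Denominator terms (r*|Q|): 1.57*|0.77| = 1.2089; 1.71*|1.02| = 1.7442.
2 * sum of denominator = 2 * 2.9531 = 5.9062.
dQ = -2.7099 / 5.9062 = -0.4588 m^3/s.

-0.4588


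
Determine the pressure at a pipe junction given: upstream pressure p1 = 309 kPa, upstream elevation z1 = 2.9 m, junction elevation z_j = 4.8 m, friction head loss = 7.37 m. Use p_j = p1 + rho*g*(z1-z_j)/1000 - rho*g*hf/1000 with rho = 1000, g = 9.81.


Junction pressure: p_j = p1 + rho*g*(z1 - z_j)/1000 - rho*g*hf/1000.
Elevation term = 1000*9.81*(2.9 - 4.8)/1000 = -18.639 kPa.
Friction term = 1000*9.81*7.37/1000 = 72.3 kPa.
p_j = 309 + -18.639 - 72.3 = 218.06 kPa.

218.06


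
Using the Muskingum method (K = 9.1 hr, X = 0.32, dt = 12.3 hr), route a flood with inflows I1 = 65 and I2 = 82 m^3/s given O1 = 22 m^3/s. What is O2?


Muskingum coefficients:
denom = 2*K*(1-X) + dt = 2*9.1*(1-0.32) + 12.3 = 24.676.
C0 = (dt - 2*K*X)/denom = (12.3 - 2*9.1*0.32)/24.676 = 0.2624.
C1 = (dt + 2*K*X)/denom = (12.3 + 2*9.1*0.32)/24.676 = 0.7345.
C2 = (2*K*(1-X) - dt)/denom = 0.0031.
O2 = C0*I2 + C1*I1 + C2*O1
   = 0.2624*82 + 0.7345*65 + 0.0031*22
   = 69.33 m^3/s.

69.33


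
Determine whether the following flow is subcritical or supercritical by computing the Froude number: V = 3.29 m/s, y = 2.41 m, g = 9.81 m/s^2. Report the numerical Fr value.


The Froude number is defined as Fr = V / sqrt(g*y).
g*y = 9.81 * 2.41 = 23.6421.
sqrt(g*y) = sqrt(23.6421) = 4.8623.
Fr = 3.29 / 4.8623 = 0.6766.
Since Fr < 1, the flow is subcritical.

0.6766


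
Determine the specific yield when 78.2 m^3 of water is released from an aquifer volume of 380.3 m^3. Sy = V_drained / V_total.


Specific yield Sy = Volume drained / Total volume.
Sy = 78.2 / 380.3
   = 0.2056.

0.2056


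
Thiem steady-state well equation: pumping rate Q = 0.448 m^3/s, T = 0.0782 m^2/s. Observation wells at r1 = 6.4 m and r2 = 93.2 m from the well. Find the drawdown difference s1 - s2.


Thiem equation: s1 - s2 = Q/(2*pi*T) * ln(r2/r1).
ln(r2/r1) = ln(93.2/6.4) = 2.6784.
Q/(2*pi*T) = 0.448 / (2*pi*0.0782) = 0.448 / 0.4913 = 0.9118.
s1 - s2 = 0.9118 * 2.6784 = 2.4422 m.

2.4422


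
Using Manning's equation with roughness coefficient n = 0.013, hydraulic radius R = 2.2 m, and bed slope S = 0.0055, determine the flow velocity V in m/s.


Manning's equation gives V = (1/n) * R^(2/3) * S^(1/2).
First, compute R^(2/3) = 2.2^(2/3) = 1.6915.
Next, S^(1/2) = 0.0055^(1/2) = 0.074162.
Then 1/n = 1/0.013 = 76.92.
V = 76.92 * 1.6915 * 0.074162 = 9.6498 m/s.

9.6498


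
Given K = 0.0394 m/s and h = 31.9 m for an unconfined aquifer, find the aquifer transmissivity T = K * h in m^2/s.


Transmissivity is defined as T = K * h.
T = 0.0394 * 31.9
  = 1.2569 m^2/s.

1.2569


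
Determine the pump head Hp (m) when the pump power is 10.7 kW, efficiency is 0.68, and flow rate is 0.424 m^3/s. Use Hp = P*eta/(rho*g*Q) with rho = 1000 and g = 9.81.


Pump head formula: Hp = P * eta / (rho * g * Q).
Numerator: P * eta = 10.7 * 1000 * 0.68 = 7276.0 W.
Denominator: rho * g * Q = 1000 * 9.81 * 0.424 = 4159.44.
Hp = 7276.0 / 4159.44 = 1.75 m.

1.75


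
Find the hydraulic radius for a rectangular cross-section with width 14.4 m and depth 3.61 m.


For a rectangular section:
Flow area A = b * y = 14.4 * 3.61 = 51.98 m^2.
Wetted perimeter P = b + 2y = 14.4 + 2*3.61 = 21.62 m.
Hydraulic radius R = A/P = 51.98 / 21.62 = 2.4044 m.

2.4044


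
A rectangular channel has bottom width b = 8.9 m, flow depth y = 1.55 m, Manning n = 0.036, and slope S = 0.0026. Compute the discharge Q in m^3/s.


For a rectangular channel, the cross-sectional area A = b * y = 8.9 * 1.55 = 13.8 m^2.
The wetted perimeter P = b + 2y = 8.9 + 2*1.55 = 12.0 m.
Hydraulic radius R = A/P = 13.8/12.0 = 1.1496 m.
Velocity V = (1/n)*R^(2/3)*S^(1/2) = (1/0.036)*1.1496^(2/3)*0.0026^(1/2) = 1.5543 m/s.
Discharge Q = A * V = 13.8 * 1.5543 = 21.442 m^3/s.

21.442


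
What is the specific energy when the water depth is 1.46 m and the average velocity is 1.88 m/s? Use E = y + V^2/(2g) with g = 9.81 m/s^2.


Specific energy E = y + V^2/(2g).
Velocity head = V^2/(2g) = 1.88^2 / (2*9.81) = 3.5344 / 19.62 = 0.1801 m.
E = 1.46 + 0.1801 = 1.6401 m.

1.6401


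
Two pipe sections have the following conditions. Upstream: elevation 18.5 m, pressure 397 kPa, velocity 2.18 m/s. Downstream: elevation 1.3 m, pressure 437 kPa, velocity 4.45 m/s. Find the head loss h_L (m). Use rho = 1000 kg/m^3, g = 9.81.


Total head at each section: H = z + p/(rho*g) + V^2/(2g).
H1 = 18.5 + 397*1000/(1000*9.81) + 2.18^2/(2*9.81)
   = 18.5 + 40.469 + 0.2422
   = 59.211 m.
H2 = 1.3 + 437*1000/(1000*9.81) + 4.45^2/(2*9.81)
   = 1.3 + 44.546 + 1.0093
   = 46.856 m.
h_L = H1 - H2 = 59.211 - 46.856 = 12.355 m.

12.355


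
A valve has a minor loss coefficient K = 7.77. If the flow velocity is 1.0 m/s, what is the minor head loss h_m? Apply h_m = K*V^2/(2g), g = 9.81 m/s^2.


Minor loss formula: h_m = K * V^2/(2g).
V^2 = 1.0^2 = 1.0.
V^2/(2g) = 1.0 / 19.62 = 0.051 m.
h_m = 7.77 * 0.051 = 0.396 m.

0.396


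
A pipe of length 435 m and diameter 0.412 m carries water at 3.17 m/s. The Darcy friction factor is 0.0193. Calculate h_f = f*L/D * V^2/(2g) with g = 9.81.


Darcy-Weisbach equation: h_f = f * (L/D) * V^2/(2g).
f * L/D = 0.0193 * 435/0.412 = 20.3774.
V^2/(2g) = 3.17^2 / (2*9.81) = 10.0489 / 19.62 = 0.5122 m.
h_f = 20.3774 * 0.5122 = 10.437 m.

10.437


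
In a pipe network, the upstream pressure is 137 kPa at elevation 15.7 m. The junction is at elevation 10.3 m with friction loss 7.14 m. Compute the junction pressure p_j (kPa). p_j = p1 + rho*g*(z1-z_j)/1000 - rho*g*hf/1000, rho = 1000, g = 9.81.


Junction pressure: p_j = p1 + rho*g*(z1 - z_j)/1000 - rho*g*hf/1000.
Elevation term = 1000*9.81*(15.7 - 10.3)/1000 = 52.974 kPa.
Friction term = 1000*9.81*7.14/1000 = 70.043 kPa.
p_j = 137 + 52.974 - 70.043 = 119.93 kPa.

119.93


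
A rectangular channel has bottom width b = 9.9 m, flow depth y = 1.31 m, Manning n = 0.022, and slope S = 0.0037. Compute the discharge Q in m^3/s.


For a rectangular channel, the cross-sectional area A = b * y = 9.9 * 1.31 = 12.97 m^2.
The wetted perimeter P = b + 2y = 9.9 + 2*1.31 = 12.52 m.
Hydraulic radius R = A/P = 12.97/12.52 = 1.0359 m.
Velocity V = (1/n)*R^(2/3)*S^(1/2) = (1/0.022)*1.0359^(2/3)*0.0037^(1/2) = 2.8306 m/s.
Discharge Q = A * V = 12.97 * 2.8306 = 36.71 m^3/s.

36.71


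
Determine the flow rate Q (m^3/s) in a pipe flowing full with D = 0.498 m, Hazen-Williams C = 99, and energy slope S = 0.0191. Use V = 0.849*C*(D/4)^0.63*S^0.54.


For a full circular pipe, R = D/4 = 0.498/4 = 0.1245 m.
V = 0.849 * 99 * 0.1245^0.63 * 0.0191^0.54
  = 0.849 * 99 * 0.269127 * 0.117966
  = 2.6684 m/s.
Pipe area A = pi*D^2/4 = pi*0.498^2/4 = 0.1948 m^2.
Q = A * V = 0.1948 * 2.6684 = 0.5198 m^3/s.

0.5198


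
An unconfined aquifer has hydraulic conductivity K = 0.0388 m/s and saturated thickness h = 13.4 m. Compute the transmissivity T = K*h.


Transmissivity is defined as T = K * h.
T = 0.0388 * 13.4
  = 0.5199 m^2/s.

0.5199


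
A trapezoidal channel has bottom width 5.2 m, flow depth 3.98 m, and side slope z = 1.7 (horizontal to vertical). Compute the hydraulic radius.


For a trapezoidal section with side slope z:
A = (b + z*y)*y = (5.2 + 1.7*3.98)*3.98 = 47.625 m^2.
P = b + 2*y*sqrt(1 + z^2) = 5.2 + 2*3.98*sqrt(1 + 1.7^2) = 20.9 m.
R = A/P = 47.625 / 20.9 = 2.2787 m.

2.2787


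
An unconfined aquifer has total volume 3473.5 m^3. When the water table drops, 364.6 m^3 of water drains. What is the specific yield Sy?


Specific yield Sy = Volume drained / Total volume.
Sy = 364.6 / 3473.5
   = 0.105.

0.105


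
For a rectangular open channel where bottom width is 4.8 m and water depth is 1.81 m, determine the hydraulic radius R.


For a rectangular section:
Flow area A = b * y = 4.8 * 1.81 = 8.69 m^2.
Wetted perimeter P = b + 2y = 4.8 + 2*1.81 = 8.42 m.
Hydraulic radius R = A/P = 8.69 / 8.42 = 1.0318 m.

1.0318


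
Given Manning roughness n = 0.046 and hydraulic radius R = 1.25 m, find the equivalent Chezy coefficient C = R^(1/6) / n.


The Chezy coefficient relates to Manning's n through C = R^(1/6) / n.
R^(1/6) = 1.25^(1/6) = 1.037891.
C = 1.037891 / 0.046 = 22.56 m^(1/2)/s.

22.56


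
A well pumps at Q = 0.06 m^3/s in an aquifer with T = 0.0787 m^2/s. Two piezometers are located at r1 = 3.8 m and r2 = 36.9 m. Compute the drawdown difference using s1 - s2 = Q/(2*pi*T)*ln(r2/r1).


Thiem equation: s1 - s2 = Q/(2*pi*T) * ln(r2/r1).
ln(r2/r1) = ln(36.9/3.8) = 2.2732.
Q/(2*pi*T) = 0.06 / (2*pi*0.0787) = 0.06 / 0.4945 = 0.1213.
s1 - s2 = 0.1213 * 2.2732 = 0.2758 m.

0.2758


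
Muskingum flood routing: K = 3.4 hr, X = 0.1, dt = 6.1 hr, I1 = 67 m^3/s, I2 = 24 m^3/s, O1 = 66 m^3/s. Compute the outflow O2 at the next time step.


Muskingum coefficients:
denom = 2*K*(1-X) + dt = 2*3.4*(1-0.1) + 6.1 = 12.22.
C0 = (dt - 2*K*X)/denom = (6.1 - 2*3.4*0.1)/12.22 = 0.4435.
C1 = (dt + 2*K*X)/denom = (6.1 + 2*3.4*0.1)/12.22 = 0.5548.
C2 = (2*K*(1-X) - dt)/denom = 0.0016.
O2 = C0*I2 + C1*I1 + C2*O1
   = 0.4435*24 + 0.5548*67 + 0.0016*66
   = 47.93 m^3/s.

47.93


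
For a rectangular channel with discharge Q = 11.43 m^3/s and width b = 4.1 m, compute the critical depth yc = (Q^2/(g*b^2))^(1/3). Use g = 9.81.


Using yc = (Q^2 / (g * b^2))^(1/3):
Q^2 = 11.43^2 = 130.64.
g * b^2 = 9.81 * 4.1^2 = 9.81 * 16.81 = 164.91.
Q^2 / (g*b^2) = 130.64 / 164.91 = 0.7922.
yc = 0.7922^(1/3) = 0.9253 m.

0.9253


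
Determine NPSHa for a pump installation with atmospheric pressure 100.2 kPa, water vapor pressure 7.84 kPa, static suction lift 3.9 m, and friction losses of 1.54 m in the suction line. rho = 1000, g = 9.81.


NPSHa = p_atm/(rho*g) - z_s - hf_s - p_vap/(rho*g).
p_atm/(rho*g) = 100.2*1000 / (1000*9.81) = 10.214 m.
p_vap/(rho*g) = 7.84*1000 / (1000*9.81) = 0.799 m.
NPSHa = 10.214 - 3.9 - 1.54 - 0.799
      = 3.97 m.

3.97


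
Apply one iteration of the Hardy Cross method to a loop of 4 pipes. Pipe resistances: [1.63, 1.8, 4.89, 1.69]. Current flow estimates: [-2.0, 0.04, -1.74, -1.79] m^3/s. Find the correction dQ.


Numerator terms (r*Q*|Q|): 1.63*-2.0*|-2.0| = -6.52; 1.8*0.04*|0.04| = 0.0029; 4.89*-1.74*|-1.74| = -14.805; 1.69*-1.79*|-1.79| = -5.4149.
Sum of numerator = -26.737.
Denominator terms (r*|Q|): 1.63*|-2.0| = 3.26; 1.8*|0.04| = 0.072; 4.89*|-1.74| = 8.5086; 1.69*|-1.79| = 3.0251.
2 * sum of denominator = 2 * 14.8657 = 29.7314.
dQ = --26.737 / 29.7314 = 0.8993 m^3/s.

0.8993


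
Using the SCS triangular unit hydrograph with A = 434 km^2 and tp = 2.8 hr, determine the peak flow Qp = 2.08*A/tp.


SCS formula: Qp = 2.08 * A / tp.
Qp = 2.08 * 434 / 2.8
   = 902.72 / 2.8
   = 322.4 m^3/s per cm.

322.4


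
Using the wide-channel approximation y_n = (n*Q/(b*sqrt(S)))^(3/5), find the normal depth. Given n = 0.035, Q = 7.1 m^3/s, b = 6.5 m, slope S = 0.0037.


We use the wide-channel approximation y_n = (n*Q/(b*sqrt(S)))^(3/5).
sqrt(S) = sqrt(0.0037) = 0.060828.
Numerator: n*Q = 0.035 * 7.1 = 0.2485.
Denominator: b*sqrt(S) = 6.5 * 0.060828 = 0.395382.
arg = 0.6285.
y_n = 0.6285^(3/5) = 0.7568 m.

0.7568


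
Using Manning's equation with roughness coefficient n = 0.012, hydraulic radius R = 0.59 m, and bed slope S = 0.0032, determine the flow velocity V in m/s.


Manning's equation gives V = (1/n) * R^(2/3) * S^(1/2).
First, compute R^(2/3) = 0.59^(2/3) = 0.7035.
Next, S^(1/2) = 0.0032^(1/2) = 0.056569.
Then 1/n = 1/0.012 = 83.33.
V = 83.33 * 0.7035 * 0.056569 = 3.3161 m/s.

3.3161


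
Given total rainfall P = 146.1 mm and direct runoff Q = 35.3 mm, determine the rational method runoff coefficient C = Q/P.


The runoff coefficient C = runoff depth / rainfall depth.
C = 35.3 / 146.1
  = 0.2416.

0.2416


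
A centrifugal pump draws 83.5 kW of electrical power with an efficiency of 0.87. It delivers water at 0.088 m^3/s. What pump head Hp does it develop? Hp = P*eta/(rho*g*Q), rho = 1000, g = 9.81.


Pump head formula: Hp = P * eta / (rho * g * Q).
Numerator: P * eta = 83.5 * 1000 * 0.87 = 72645.0 W.
Denominator: rho * g * Q = 1000 * 9.81 * 0.088 = 863.28.
Hp = 72645.0 / 863.28 = 84.15 m.

84.15


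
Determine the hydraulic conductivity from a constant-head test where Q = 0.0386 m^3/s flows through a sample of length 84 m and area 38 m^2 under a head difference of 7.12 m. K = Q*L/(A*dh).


From K = Q*L / (A*dh):
Numerator: Q*L = 0.0386 * 84 = 3.2424.
Denominator: A*dh = 38 * 7.12 = 270.56.
K = 3.2424 / 270.56 = 0.011984 m/s.

0.011984


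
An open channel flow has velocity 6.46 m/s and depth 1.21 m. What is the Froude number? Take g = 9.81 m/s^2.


The Froude number is defined as Fr = V / sqrt(g*y).
g*y = 9.81 * 1.21 = 11.8701.
sqrt(g*y) = sqrt(11.8701) = 3.4453.
Fr = 6.46 / 3.4453 = 1.875.

1.875


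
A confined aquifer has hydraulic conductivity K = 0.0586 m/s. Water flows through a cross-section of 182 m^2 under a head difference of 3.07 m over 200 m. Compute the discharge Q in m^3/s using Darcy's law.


Darcy's law: Q = K * A * i, where i = dh/L.
Hydraulic gradient i = 3.07 / 200 = 0.01535.
Q = 0.0586 * 182 * 0.01535
  = 0.1637 m^3/s.

0.1637


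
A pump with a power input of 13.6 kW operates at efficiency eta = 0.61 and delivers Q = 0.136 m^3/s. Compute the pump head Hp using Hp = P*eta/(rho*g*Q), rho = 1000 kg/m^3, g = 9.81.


Pump head formula: Hp = P * eta / (rho * g * Q).
Numerator: P * eta = 13.6 * 1000 * 0.61 = 8296.0 W.
Denominator: rho * g * Q = 1000 * 9.81 * 0.136 = 1334.16.
Hp = 8296.0 / 1334.16 = 6.22 m.

6.22


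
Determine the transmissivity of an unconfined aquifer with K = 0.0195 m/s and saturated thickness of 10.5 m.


Transmissivity is defined as T = K * h.
T = 0.0195 * 10.5
  = 0.2047 m^2/s.

0.2047


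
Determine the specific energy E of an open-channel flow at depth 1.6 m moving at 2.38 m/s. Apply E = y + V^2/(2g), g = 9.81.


Specific energy E = y + V^2/(2g).
Velocity head = V^2/(2g) = 2.38^2 / (2*9.81) = 5.6644 / 19.62 = 0.2887 m.
E = 1.6 + 0.2887 = 1.8887 m.

1.8887


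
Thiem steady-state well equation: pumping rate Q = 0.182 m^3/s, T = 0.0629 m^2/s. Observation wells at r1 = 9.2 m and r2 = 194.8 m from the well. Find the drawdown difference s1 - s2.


Thiem equation: s1 - s2 = Q/(2*pi*T) * ln(r2/r1).
ln(r2/r1) = ln(194.8/9.2) = 3.0528.
Q/(2*pi*T) = 0.182 / (2*pi*0.0629) = 0.182 / 0.3952 = 0.4605.
s1 - s2 = 0.4605 * 3.0528 = 1.4058 m.

1.4058


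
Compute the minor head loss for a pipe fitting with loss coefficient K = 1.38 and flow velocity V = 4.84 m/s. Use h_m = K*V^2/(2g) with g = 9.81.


Minor loss formula: h_m = K * V^2/(2g).
V^2 = 4.84^2 = 23.4256.
V^2/(2g) = 23.4256 / 19.62 = 1.194 m.
h_m = 1.38 * 1.194 = 1.6477 m.

1.6477


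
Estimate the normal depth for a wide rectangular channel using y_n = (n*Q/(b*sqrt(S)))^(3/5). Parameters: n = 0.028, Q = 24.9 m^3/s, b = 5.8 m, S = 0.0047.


We use the wide-channel approximation y_n = (n*Q/(b*sqrt(S)))^(3/5).
sqrt(S) = sqrt(0.0047) = 0.068557.
Numerator: n*Q = 0.028 * 24.9 = 0.6972.
Denominator: b*sqrt(S) = 5.8 * 0.068557 = 0.397631.
arg = 1.7534.
y_n = 1.7534^(3/5) = 1.4006 m.

1.4006


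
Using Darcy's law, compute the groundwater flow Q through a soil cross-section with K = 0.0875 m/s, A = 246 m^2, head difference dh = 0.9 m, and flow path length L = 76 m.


Darcy's law: Q = K * A * i, where i = dh/L.
Hydraulic gradient i = 0.9 / 76 = 0.011842.
Q = 0.0875 * 246 * 0.011842
  = 0.2549 m^3/s.

0.2549


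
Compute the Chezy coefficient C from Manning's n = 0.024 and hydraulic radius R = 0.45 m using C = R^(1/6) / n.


The Chezy coefficient relates to Manning's n through C = R^(1/6) / n.
R^(1/6) = 0.45^(1/6) = 0.875391.
C = 0.875391 / 0.024 = 36.47 m^(1/2)/s.

36.47


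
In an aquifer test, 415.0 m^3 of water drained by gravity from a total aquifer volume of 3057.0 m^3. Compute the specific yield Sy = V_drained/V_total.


Specific yield Sy = Volume drained / Total volume.
Sy = 415.0 / 3057.0
   = 0.1358.

0.1358


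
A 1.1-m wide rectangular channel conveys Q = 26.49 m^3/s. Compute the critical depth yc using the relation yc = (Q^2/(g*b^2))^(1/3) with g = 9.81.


Using yc = (Q^2 / (g * b^2))^(1/3):
Q^2 = 26.49^2 = 701.72.
g * b^2 = 9.81 * 1.1^2 = 9.81 * 1.21 = 11.87.
Q^2 / (g*b^2) = 701.72 / 11.87 = 59.1171.
yc = 59.1171^(1/3) = 3.8956 m.

3.8956


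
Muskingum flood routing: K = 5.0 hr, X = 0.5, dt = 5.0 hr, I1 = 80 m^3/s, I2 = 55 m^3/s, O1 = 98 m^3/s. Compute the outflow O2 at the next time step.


Muskingum coefficients:
denom = 2*K*(1-X) + dt = 2*5.0*(1-0.5) + 5.0 = 10.0.
C0 = (dt - 2*K*X)/denom = (5.0 - 2*5.0*0.5)/10.0 = 0.0.
C1 = (dt + 2*K*X)/denom = (5.0 + 2*5.0*0.5)/10.0 = 1.0.
C2 = (2*K*(1-X) - dt)/denom = 0.0.
O2 = C0*I2 + C1*I1 + C2*O1
   = 0.0*55 + 1.0*80 + 0.0*98
   = 80.0 m^3/s.

80.0


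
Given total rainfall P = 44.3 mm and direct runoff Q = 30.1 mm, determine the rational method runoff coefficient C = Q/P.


The runoff coefficient C = runoff depth / rainfall depth.
C = 30.1 / 44.3
  = 0.6795.

0.6795


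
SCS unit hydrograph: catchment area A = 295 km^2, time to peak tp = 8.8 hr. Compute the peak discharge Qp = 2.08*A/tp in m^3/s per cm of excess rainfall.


SCS formula: Qp = 2.08 * A / tp.
Qp = 2.08 * 295 / 8.8
   = 613.6 / 8.8
   = 69.73 m^3/s per cm.

69.73


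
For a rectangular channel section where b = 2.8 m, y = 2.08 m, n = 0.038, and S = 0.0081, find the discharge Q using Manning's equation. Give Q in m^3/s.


For a rectangular channel, the cross-sectional area A = b * y = 2.8 * 2.08 = 5.82 m^2.
The wetted perimeter P = b + 2y = 2.8 + 2*2.08 = 6.96 m.
Hydraulic radius R = A/P = 5.82/6.96 = 0.8368 m.
Velocity V = (1/n)*R^(2/3)*S^(1/2) = (1/0.038)*0.8368^(2/3)*0.0081^(1/2) = 2.1031 m/s.
Discharge Q = A * V = 5.82 * 2.1031 = 12.249 m^3/s.

12.249
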